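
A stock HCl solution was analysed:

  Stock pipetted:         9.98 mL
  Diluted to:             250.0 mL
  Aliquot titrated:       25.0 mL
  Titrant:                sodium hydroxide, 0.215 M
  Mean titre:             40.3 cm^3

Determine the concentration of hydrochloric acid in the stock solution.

8.68 M

HCl + NaOH → NaCl + H2O
n(NaOH) = 0.0403 × 0.215 = 8.66 × 10^-3 mol
n(HCl) in the aliquot = 8.66 × 10^-3 mol (1:1 ratio)
[HCl]_dilute = 8.66 × 10^-3 / 0.0250 = 0.347 mol/L
Dilution factor = 250.0 / 9.98 = 25.05
[HCl]_stock = 0.347 × 25.05 = 8.68 mol/L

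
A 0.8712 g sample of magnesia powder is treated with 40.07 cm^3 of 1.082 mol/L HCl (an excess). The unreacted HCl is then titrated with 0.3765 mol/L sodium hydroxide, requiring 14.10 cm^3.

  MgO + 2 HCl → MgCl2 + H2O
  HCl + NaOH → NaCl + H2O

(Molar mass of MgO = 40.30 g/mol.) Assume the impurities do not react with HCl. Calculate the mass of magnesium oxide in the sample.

n(HCl) added = 0.04007 × 1.082 = 0.04336 mol
n(NaOH) used in back-titration = 0.01410 × 0.3765 = 5.309 × 10^-3 mol
n(HCl) left over = 5.309 × 10^-3 mol (1:1 ratio)
n(HCl) consumed by analyte = 0.04336 − 5.309 × 10^-3 = 0.03805 mol
From the 1:2 ratio, n(MgO) = 1/2 × 0.03805 = 0.01902 mol
mass of MgO = 0.01902 × 40.30 = 0.7666 g

0.7666 g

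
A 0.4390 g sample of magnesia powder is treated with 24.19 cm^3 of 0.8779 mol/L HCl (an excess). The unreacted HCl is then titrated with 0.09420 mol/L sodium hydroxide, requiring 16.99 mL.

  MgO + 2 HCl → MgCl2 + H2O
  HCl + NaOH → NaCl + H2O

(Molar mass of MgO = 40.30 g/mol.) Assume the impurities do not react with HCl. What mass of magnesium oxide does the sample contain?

0.3957 g

n(HCl) added = 0.02419 × 0.8779 = 0.02124 mol
n(NaOH) used in back-titration = 0.01699 × 0.09420 = 1.600 × 10^-3 mol
n(HCl) left over = 1.600 × 10^-3 mol (1:1 ratio)
n(HCl) consumed by analyte = 0.02124 − 1.600 × 10^-3 = 0.01964 mol
From the 1:2 ratio, n(MgO) = 1/2 × 0.01964 = 9.818 × 10^-3 mol
mass of MgO = 9.818 × 10^-3 × 40.30 = 0.3957 g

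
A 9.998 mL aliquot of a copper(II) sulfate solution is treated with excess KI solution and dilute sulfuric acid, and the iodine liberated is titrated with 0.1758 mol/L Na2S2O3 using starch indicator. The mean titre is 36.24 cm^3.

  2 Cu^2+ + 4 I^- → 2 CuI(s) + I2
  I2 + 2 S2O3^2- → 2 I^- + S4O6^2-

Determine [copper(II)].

0.6372 mol/L

n(S2O3^2-) = 0.03624 × 0.1758 = 6.371 × 10^-3 mol
n(I2) = n(S2O3^2-)/2 = 3.185 × 10^-3 mol
From the 2:1 ratio, n(Cu2+) in the aliquot = 2/1 × 3.185 × 10^-3 = 6.371 × 10^-3 mol
[Cu2+] = 6.371 × 10^-3 / 0.009998 = 0.6372 mol/L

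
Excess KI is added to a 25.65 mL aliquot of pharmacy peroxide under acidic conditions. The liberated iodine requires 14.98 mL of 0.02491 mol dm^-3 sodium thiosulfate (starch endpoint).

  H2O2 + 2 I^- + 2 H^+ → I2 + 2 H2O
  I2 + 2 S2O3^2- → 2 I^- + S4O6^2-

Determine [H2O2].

n(S2O3^2-) = 0.01498 × 0.02491 = 3.732 × 10^-4 mol
n(I2) = n(S2O3^2-)/2 = 1.866 × 10^-4 mol
n(H2O2) in the aliquot = 1.866 × 10^-4 mol (1:1 ratio)
[H2O2] = 1.866 × 10^-4 / 0.02565 = 0.007274 mol/L

0.007274 mol/L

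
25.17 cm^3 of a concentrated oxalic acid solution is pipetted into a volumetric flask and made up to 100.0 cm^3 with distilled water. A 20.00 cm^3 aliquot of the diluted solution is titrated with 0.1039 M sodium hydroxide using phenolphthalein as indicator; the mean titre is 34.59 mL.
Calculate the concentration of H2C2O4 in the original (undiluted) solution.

0.3570 M

H2C2O4 + 2 NaOH → Na2C2O4 + 2 H2O
n(NaOH) = 0.03459 × 0.1039 = 3.594 × 10^-3 mol
From the 1:2 ratio, n(H2C2O4) in the aliquot = 1/2 × 3.594 × 10^-3 = 1.797 × 10^-3 mol
[H2C2O4]_dilute = 1.797 × 10^-3 / 0.02000 = 0.08985 mol/L
Dilution factor = 100.0 / 25.17 = 3.973
[H2C2O4]_stock = 0.08985 × 3.973 = 0.3570 mol/L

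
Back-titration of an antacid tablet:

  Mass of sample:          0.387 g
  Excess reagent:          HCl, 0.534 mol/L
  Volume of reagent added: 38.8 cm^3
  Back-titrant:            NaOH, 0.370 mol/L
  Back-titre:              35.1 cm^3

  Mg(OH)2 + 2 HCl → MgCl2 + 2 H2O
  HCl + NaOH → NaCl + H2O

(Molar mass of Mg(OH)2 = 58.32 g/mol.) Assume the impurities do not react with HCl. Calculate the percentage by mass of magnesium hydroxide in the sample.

n(HCl) added = 0.0388 × 0.534 = 0.0207 mol
n(NaOH) used in back-titration = 0.0351 × 0.370 = 0.0130 mol
n(HCl) left over = 0.0130 mol (1:1 ratio)
n(HCl) consumed by analyte = 0.0207 − 0.0130 = 7.73 × 10^-3 mol
From the 1:2 ratio, n(Mg(OH)2) = 1/2 × 7.73 × 10^-3 = 3.87 × 10^-3 mol
mass of Mg(OH)2 = 3.87 × 10^-3 × 58.32 = 0.225 g
% Mg(OH)2 = 0.225 / 0.387 × 100 = 58.3 %

58.3 %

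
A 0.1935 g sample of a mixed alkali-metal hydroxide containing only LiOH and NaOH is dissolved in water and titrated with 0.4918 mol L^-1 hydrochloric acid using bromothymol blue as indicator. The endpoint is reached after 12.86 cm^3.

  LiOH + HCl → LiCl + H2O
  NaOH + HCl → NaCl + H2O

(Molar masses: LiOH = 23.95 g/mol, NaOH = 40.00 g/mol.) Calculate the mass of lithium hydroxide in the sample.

0.08876 g

n(HCl) = 0.01286 × 0.4918 = 6.325 × 10^-3 mol
Let x = n(LiOH), y = n(NaOH).
Titrant: 1x + 1y = 6.325 × 10^-3;  mass: 23.95x + 40.00y = 0.1935
Solving, x = 3.706 × 10^-3 mol, y = 2.619 × 10^-3 mol
mass of LiOH = 3.706 × 10^-3 × 23.95 = 0.08876 g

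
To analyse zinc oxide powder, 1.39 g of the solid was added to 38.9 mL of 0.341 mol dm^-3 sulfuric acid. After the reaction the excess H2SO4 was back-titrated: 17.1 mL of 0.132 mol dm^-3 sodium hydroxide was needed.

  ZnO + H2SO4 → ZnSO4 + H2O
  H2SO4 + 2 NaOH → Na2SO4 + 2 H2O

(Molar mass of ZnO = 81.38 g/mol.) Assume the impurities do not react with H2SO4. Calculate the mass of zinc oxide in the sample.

n(H2SO4) added = 0.0389 × 0.341 = 0.0133 mol
n(NaOH) used in back-titration = 0.0171 × 0.132 = 2.26 × 10^-3 mol
From the 1:2 ratio, n(H2SO4) left over = 1/2 × 2.26 × 10^-3 = 1.13 × 10^-3 mol
n(H2SO4) consumed by analyte = 0.0133 − 1.13 × 10^-3 = 0.0121 mol
n(ZnO) = 0.0121 mol (1:1 ratio)
mass of ZnO = 0.0121 × 81.38 = 0.988 g

0.988 g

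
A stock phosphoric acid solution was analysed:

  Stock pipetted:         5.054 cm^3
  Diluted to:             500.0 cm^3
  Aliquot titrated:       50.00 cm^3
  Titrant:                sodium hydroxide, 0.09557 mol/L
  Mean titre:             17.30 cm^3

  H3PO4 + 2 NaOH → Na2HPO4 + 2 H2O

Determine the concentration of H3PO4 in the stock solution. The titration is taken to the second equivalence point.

n(NaOH) = 0.01730 × 0.09557 = 1.653 × 10^-3 mol
From the 1:2 ratio, n(H3PO4) in the aliquot = 1/2 × 1.653 × 10^-3 = 8.267 × 10^-4 mol
[H3PO4]_dilute = 8.267 × 10^-4 / 0.05000 = 0.01653 mol/L
Dilution factor = 500.0 / 5.054 = 98.93
[H3PO4]_stock = 0.01653 × 98.93 = 1.636 mol/L

1.636 mol/L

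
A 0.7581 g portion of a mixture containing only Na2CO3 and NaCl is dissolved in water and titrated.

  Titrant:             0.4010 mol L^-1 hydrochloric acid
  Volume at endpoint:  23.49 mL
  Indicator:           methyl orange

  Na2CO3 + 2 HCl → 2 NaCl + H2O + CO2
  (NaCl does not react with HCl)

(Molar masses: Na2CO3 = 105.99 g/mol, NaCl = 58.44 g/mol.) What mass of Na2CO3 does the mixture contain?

n(HCl) = 0.02349 × 0.4010 = 9.419 × 10^-3 mol
Let x = n(Na2CO3), y = n(NaCl).
Titrant: 2x = 9.419 × 10^-3;  mass: 105.99x + 58.44y = 0.7581
Solving, x = 4.710 × 10^-3 mol, y = 4.430 × 10^-3 mol
mass of Na2CO3 = 4.710 × 10^-3 × 105.99 = 0.4992 g

0.4992 g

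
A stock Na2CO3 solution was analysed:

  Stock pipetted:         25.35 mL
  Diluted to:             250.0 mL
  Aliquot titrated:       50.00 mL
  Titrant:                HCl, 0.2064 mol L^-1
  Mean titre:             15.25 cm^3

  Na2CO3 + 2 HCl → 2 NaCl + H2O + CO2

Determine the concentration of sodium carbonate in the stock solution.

n(HCl) = 0.01525 × 0.2064 = 3.148 × 10^-3 mol
From the 1:2 ratio, n(Na2CO3) in the aliquot = 1/2 × 3.148 × 10^-3 = 1.574 × 10^-3 mol
[Na2CO3]_dilute = 1.574 × 10^-3 / 0.05000 = 0.03148 mol/L
Dilution factor = 250.0 / 25.35 = 9.862
[Na2CO3]_stock = 0.03148 × 9.862 = 0.3104 mol/L

0.3104 mol/L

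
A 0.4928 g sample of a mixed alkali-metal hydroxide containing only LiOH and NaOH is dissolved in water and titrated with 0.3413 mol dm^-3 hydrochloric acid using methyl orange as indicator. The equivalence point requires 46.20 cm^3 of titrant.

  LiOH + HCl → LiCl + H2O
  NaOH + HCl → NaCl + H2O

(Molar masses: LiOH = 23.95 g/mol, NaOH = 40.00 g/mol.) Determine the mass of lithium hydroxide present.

n(HCl) = 0.04620 × 0.3413 = 0.01577 mol
Let x = n(LiOH), y = n(NaOH).
Titrant: 1x + 1y = 0.01577;  mass: 23.95x + 40.00y = 0.4928
Solving, x = 8.593 × 10^-3 mol, y = 7.175 × 10^-3 mol
mass of LiOH = 8.593 × 10^-3 × 23.95 = 0.2058 g

0.2058 g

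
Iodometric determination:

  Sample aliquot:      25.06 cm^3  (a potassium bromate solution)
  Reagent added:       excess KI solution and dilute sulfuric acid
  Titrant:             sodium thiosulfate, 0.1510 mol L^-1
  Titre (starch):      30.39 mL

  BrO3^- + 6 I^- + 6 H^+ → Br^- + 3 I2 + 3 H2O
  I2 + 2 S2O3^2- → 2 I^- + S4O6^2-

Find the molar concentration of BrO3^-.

0.03052 mol/L

n(S2O3^2-) = 0.03039 × 0.1510 = 4.589 × 10^-3 mol
n(I2) = n(S2O3^2-)/2 = 2.294 × 10^-3 mol
From the 1:3 ratio, n(BrO3^-) in the aliquot = 1/3 × 2.294 × 10^-3 = 7.648 × 10^-4 mol
[BrO3^-] = 7.648 × 10^-4 / 0.02506 = 0.03052 mol/L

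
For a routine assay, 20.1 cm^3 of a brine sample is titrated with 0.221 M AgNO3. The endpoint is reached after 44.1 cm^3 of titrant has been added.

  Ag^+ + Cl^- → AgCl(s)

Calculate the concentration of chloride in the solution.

n(AgNO3) = 0.0441 L × 0.221 mol/L = 9.75 × 10^-3 mol
n(Cl-) = 9.75 × 10^-3 mol (1:1 mole ratio)
[Cl-] = 9.75 × 10^-3 mol / 0.0201 L = 0.485 mol/L

0.485 M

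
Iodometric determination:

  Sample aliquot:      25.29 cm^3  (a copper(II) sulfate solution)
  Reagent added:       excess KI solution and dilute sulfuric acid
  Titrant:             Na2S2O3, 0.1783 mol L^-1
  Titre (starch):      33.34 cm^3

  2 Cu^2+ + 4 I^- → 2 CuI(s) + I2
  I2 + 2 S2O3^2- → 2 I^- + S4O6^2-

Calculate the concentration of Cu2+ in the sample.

0.2351 mol/L

n(S2O3^2-) = 0.03334 × 0.1783 = 5.945 × 10^-3 mol
n(I2) = n(S2O3^2-)/2 = 2.972 × 10^-3 mol
From the 2:1 ratio, n(Cu2+) in the aliquot = 2/1 × 2.972 × 10^-3 = 5.945 × 10^-3 mol
[Cu2+] = 5.945 × 10^-3 / 0.02529 = 0.2351 mol/L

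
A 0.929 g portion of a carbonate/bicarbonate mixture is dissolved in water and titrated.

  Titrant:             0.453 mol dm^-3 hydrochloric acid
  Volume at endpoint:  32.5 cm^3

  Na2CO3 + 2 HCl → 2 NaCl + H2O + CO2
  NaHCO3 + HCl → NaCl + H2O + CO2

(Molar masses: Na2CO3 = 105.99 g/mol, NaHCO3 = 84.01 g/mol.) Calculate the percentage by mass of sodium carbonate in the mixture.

n(HCl) = 0.0325 × 0.453 = 0.0147 mol
Let x = n(Na2CO3), y = n(NaHCO3).
Titrant: 2x + 1y = 0.0147;  mass: 105.99x + 84.01y = 0.929
Solving, x = 4.96 × 10^-3 mol, y = 4.80 × 10^-3 mol
mass of Na2CO3 = 4.96 × 10^-3 × 105.99 = 0.526 g
% Na2CO3 = 0.526 / 0.929 × 100 = 56.6 %

56.6 %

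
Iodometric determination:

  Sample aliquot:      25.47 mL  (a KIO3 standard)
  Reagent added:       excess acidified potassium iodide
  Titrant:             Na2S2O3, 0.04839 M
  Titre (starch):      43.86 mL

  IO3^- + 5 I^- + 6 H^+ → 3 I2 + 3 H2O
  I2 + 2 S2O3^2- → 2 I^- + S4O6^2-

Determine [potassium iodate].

0.01389 M

n(S2O3^2-) = 0.04386 × 0.04839 = 2.122 × 10^-3 mol
n(I2) = n(S2O3^2-)/2 = 1.061 × 10^-3 mol
From the 1:3 ratio, n(IO3^-) in the aliquot = 1/3 × 1.061 × 10^-3 = 3.537 × 10^-4 mol
[IO3^-] = 3.537 × 10^-4 / 0.02547 = 0.01389 mol/L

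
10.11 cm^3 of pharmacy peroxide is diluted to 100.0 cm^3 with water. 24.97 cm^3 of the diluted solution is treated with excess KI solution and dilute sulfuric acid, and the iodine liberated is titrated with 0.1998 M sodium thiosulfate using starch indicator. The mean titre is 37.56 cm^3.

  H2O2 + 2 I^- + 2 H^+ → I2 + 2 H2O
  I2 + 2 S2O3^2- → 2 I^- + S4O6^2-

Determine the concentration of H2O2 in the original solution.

n(S2O3^2-) = 0.03756 × 0.1998 = 7.504 × 10^-3 mol
n(I2) = n(S2O3^2-)/2 = 3.752 × 10^-3 mol
n(H2O2) in the aliquot = 3.752 × 10^-3 mol (1:1 ratio)
[H2O2]_dilute = 3.752 × 10^-3 / 0.02497 = 0.1503 mol/L
[H2O2]_original = 0.1503 × 100.0/10.11 = 1.486 mol/L

1.486 M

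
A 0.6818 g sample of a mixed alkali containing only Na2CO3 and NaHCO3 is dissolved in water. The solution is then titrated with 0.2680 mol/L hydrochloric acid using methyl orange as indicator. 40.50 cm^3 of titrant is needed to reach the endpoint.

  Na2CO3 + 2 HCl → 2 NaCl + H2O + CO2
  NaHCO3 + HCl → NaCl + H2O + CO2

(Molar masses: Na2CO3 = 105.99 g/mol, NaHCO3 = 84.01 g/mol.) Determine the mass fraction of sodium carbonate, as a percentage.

n(HCl) = 0.04050 × 0.2680 = 0.01085 mol
Let x = n(Na2CO3), y = n(NaHCO3).
Titrant: 2x + 1y = 0.01085;  mass: 105.99x + 84.01y = 0.6818
Solving, x = 3.709 × 10^-3 mol, y = 3.437 × 10^-3 mol
mass of Na2CO3 = 3.709 × 10^-3 × 105.99 = 0.3931 g
% Na2CO3 = 0.3931 / 0.6818 × 100 = 57.65 %

57.65 %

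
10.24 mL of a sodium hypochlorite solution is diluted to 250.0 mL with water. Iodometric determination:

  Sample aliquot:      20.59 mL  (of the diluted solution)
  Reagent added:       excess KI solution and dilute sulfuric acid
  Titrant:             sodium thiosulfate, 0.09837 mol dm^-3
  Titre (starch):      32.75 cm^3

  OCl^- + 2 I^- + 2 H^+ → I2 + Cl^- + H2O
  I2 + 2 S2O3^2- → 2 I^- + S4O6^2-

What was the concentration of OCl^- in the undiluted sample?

1.910 mol/L

n(S2O3^2-) = 0.03275 × 0.09837 = 3.222 × 10^-3 mol
n(I2) = n(S2O3^2-)/2 = 1.611 × 10^-3 mol
n(OCl^-) in the aliquot = 1.611 × 10^-3 mol (1:1 ratio)
[OCl^-]_dilute = 1.611 × 10^-3 / 0.02059 = 0.07823 mol/L
[OCl^-]_original = 0.07823 × 250.0/10.24 = 1.910 mol/L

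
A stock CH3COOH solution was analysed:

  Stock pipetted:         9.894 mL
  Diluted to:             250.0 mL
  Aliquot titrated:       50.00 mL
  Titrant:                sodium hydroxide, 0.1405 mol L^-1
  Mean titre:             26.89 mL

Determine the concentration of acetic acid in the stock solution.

1.909 mol/L

CH3COOH + NaOH → CH3COONa + H2O
n(NaOH) = 0.02689 × 0.1405 = 3.778 × 10^-3 mol
n(CH3COOH) in the aliquot = 3.778 × 10^-3 mol (1:1 ratio)
[CH3COOH]_dilute = 3.778 × 10^-3 / 0.05000 = 0.07556 mol/L
Dilution factor = 250.0 / 9.894 = 25.27
[CH3COOH]_stock = 0.07556 × 25.27 = 1.909 mol/L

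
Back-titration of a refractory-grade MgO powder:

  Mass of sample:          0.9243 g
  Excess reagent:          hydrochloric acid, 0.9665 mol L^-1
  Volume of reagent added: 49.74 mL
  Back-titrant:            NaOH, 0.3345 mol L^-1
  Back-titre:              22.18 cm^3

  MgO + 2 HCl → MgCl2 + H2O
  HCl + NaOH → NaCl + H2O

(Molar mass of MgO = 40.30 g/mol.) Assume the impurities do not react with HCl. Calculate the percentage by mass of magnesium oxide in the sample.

88.63 %

n(HCl) added = 0.04974 × 0.9665 = 0.04807 mol
n(NaOH) used in back-titration = 0.02218 × 0.3345 = 7.419 × 10^-3 mol
n(HCl) left over = 7.419 × 10^-3 mol (1:1 ratio)
n(HCl) consumed by analyte = 0.04807 − 7.419 × 10^-3 = 0.04065 mol
From the 1:2 ratio, n(MgO) = 1/2 × 0.04065 = 0.02033 mol
mass of MgO = 0.02033 × 40.30 = 0.8192 g
% MgO = 0.8192 / 0.9243 × 100 = 88.63 %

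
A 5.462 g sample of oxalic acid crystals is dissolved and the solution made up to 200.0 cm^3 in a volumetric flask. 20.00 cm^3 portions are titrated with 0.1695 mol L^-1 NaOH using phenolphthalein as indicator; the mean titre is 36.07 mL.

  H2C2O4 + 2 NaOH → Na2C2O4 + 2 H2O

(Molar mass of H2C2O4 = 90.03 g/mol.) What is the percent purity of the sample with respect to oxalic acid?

50.39 %

n(NaOH) per titration = 0.03607 × 0.1695 = 6.114 × 10^-3 mol
From the 1:2 ratio, n(H2C2O4) in each aliquot = 1/2 × 6.114 × 10^-3 = 3.057 × 10^-3 mol
n(H2C2O4) in the whole flask = 3.057 × 10^-3 × 200.0/20.00 = 0.03057 mol
mass of H2C2O4 = 0.03057 × 90.03 = 2.752 g
% H2C2O4 = 2.752 / 5.462 × 100 = 50.39 %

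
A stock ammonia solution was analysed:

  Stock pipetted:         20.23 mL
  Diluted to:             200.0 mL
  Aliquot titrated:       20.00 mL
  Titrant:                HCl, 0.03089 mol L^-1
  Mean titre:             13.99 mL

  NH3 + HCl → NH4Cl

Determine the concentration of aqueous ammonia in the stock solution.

n(HCl) = 0.01399 × 0.03089 = 4.322 × 10^-4 mol
n(NH3) in the aliquot = 4.322 × 10^-4 mol (1:1 ratio)
[NH3]_dilute = 4.322 × 10^-4 / 0.02000 = 0.02161 mol/L
Dilution factor = 200.0 / 20.23 = 9.886
[NH3]_stock = 0.02161 × 9.886 = 0.2136 mol/L

0.2136 mol/L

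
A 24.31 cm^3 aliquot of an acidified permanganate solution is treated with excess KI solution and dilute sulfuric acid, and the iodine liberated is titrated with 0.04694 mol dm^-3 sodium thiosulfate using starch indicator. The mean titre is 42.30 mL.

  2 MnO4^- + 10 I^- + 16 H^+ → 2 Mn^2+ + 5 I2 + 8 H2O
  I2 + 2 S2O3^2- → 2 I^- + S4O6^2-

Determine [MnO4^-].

0.01634 mol/L

n(S2O3^2-) = 0.04230 × 0.04694 = 1.986 × 10^-3 mol
n(I2) = n(S2O3^2-)/2 = 9.928 × 10^-4 mol
From the 2:5 ratio, n(MnO4^-) in the aliquot = 2/5 × 9.928 × 10^-4 = 3.971 × 10^-4 mol
[MnO4^-] = 3.971 × 10^-4 / 0.02431 = 0.01634 mol/L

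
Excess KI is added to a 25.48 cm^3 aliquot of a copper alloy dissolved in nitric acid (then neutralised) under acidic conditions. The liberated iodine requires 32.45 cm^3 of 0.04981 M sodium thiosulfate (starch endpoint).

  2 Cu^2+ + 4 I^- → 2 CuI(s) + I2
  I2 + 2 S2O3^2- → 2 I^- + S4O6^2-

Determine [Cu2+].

n(S2O3^2-) = 0.03245 × 0.04981 = 1.616 × 10^-3 mol
n(I2) = n(S2O3^2-)/2 = 8.082 × 10^-4 mol
From the 2:1 ratio, n(Cu2+) in the aliquot = 2/1 × 8.082 × 10^-4 = 1.616 × 10^-3 mol
[Cu2+] = 1.616 × 10^-3 / 0.02548 = 0.06344 mol/L

0.06344 M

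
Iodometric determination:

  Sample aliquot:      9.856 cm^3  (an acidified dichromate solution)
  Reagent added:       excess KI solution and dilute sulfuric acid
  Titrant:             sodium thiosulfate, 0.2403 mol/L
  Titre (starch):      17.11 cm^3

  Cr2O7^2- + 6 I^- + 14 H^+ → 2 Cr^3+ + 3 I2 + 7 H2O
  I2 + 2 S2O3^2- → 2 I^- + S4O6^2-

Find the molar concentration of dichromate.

0.06953 mol/L

n(S2O3^2-) = 0.01711 × 0.2403 = 4.112 × 10^-3 mol
n(I2) = n(S2O3^2-)/2 = 2.056 × 10^-3 mol
From the 1:3 ratio, n(Cr2O7^2-) in the aliquot = 1/3 × 2.056 × 10^-3 = 6.853 × 10^-4 mol
[Cr2O7^2-] = 6.853 × 10^-4 / 0.009856 = 0.06953 mol/L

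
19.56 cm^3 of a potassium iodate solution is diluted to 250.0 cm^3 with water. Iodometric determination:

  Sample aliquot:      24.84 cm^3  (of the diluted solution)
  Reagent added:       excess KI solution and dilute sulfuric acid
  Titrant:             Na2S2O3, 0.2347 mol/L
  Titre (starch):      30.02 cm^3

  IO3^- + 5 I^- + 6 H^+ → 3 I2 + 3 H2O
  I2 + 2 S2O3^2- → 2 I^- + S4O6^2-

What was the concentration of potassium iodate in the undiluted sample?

0.6042 mol/L

n(S2O3^2-) = 0.03002 × 0.2347 = 7.046 × 10^-3 mol
n(I2) = n(S2O3^2-)/2 = 3.523 × 10^-3 mol
From the 1:3 ratio, n(IO3^-) in the aliquot = 1/3 × 3.523 × 10^-3 = 1.174 × 10^-3 mol
[IO3^-]_dilute = 1.174 × 10^-3 / 0.02484 = 0.04727 mol/L
[IO3^-]_original = 0.04727 × 250.0/19.56 = 0.6042 mol/L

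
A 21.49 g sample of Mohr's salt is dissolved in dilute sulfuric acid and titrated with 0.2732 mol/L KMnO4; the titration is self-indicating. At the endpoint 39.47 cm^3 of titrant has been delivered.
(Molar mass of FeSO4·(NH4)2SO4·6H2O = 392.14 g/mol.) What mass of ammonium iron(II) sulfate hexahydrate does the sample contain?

MnO4^- + 5 Fe^2+ + 8 H^+ → Mn^2+ + 5 Fe^3+ + 4 H2O
n(KMnO4) = 0.03947 L × 0.2732 mol/L = 0.01078 mol
From the 5:1 ratio, n(FeSO4·(NH4)2SO4·6H2O) = 5/1 × 0.01078 = 0.05392 mol
mass of FeSO4·(NH4)2SO4·6H2O = 0.05392 × 392.14 g/mol = 21.14 g

21.14 g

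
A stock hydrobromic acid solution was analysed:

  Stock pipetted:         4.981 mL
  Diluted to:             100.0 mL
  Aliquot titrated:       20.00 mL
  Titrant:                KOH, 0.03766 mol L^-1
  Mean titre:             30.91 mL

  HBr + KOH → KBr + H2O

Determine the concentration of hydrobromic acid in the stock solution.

1.169 mol/L

n(KOH) = 0.03091 × 0.03766 = 1.164 × 10^-3 mol
n(HBr) in the aliquot = 1.164 × 10^-3 mol (1:1 ratio)
[HBr]_dilute = 1.164 × 10^-3 / 0.02000 = 0.05820 mol/L
Dilution factor = 100.0 / 4.981 = 20.08
[HBr]_stock = 0.05820 × 20.08 = 1.169 mol/L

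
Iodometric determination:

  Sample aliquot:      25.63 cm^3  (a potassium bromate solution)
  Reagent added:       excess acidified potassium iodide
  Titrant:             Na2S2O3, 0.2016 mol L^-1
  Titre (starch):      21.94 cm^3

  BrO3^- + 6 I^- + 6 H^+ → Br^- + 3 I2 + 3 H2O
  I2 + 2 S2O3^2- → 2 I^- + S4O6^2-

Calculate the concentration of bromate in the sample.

0.02876 mol/L

n(S2O3^2-) = 0.02194 × 0.2016 = 4.423 × 10^-3 mol
n(I2) = n(S2O3^2-)/2 = 2.212 × 10^-3 mol
From the 1:3 ratio, n(BrO3^-) in the aliquot = 1/3 × 2.212 × 10^-3 = 7.372 × 10^-4 mol
[BrO3^-] = 7.372 × 10^-4 / 0.02563 = 0.02876 mol/L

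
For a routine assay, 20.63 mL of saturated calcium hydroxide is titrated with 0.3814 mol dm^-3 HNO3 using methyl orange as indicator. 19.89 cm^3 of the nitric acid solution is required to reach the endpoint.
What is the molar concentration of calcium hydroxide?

0.1839 mol/L

Ca(OH)2 + 2 HNO3 → Ca(NO3)2 + 2 H2O
n(HNO3) = 0.01989 L × 0.3814 mol/L = 7.586 × 10^-3 mol
From the 1:2 mole ratio, n(Ca(OH)2) = 1/2 × 7.586 × 10^-3 = 3.793 × 10^-3 mol
[Ca(OH)2] = 3.793 × 10^-3 mol / 0.02063 L = 0.1839 mol/L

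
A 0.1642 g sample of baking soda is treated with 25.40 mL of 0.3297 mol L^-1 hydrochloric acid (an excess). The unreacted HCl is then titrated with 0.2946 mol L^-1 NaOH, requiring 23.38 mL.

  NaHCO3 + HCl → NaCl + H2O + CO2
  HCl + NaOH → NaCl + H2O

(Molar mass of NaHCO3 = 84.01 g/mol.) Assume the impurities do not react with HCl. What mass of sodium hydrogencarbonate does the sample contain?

0.1249 g

n(HCl) added = 0.02540 × 0.3297 = 8.374 × 10^-3 mol
n(NaOH) used in back-titration = 0.02338 × 0.2946 = 6.888 × 10^-3 mol
n(HCl) left over = 6.888 × 10^-3 mol (1:1 ratio)
n(HCl) consumed by analyte = 8.374 × 10^-3 − 6.888 × 10^-3 = 1.487 × 10^-3 mol
n(NaHCO3) = 1.487 × 10^-3 mol (1:1 ratio)
mass of NaHCO3 = 1.487 × 10^-3 × 84.01 = 0.1249 g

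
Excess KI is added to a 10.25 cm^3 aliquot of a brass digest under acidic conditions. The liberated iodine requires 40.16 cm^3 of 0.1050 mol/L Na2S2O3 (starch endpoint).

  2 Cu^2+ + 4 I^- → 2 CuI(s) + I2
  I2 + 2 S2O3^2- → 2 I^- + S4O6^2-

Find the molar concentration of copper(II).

0.4114 mol/L

n(S2O3^2-) = 0.04016 × 0.1050 = 4.217 × 10^-3 mol
n(I2) = n(S2O3^2-)/2 = 2.108 × 10^-3 mol
From the 2:1 ratio, n(Cu2+) in the aliquot = 2/1 × 2.108 × 10^-3 = 4.217 × 10^-3 mol
[Cu2+] = 4.217 × 10^-3 / 0.01025 = 0.4114 mol/L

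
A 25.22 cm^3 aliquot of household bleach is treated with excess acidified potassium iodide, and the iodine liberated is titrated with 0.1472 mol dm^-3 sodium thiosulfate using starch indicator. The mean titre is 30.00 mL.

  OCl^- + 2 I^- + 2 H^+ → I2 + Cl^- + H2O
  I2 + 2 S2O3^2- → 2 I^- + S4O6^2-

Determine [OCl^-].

n(S2O3^2-) = 0.03000 × 0.1472 = 4.416 × 10^-3 mol
n(I2) = n(S2O3^2-)/2 = 2.208 × 10^-3 mol
n(OCl^-) in the aliquot = 2.208 × 10^-3 mol (1:1 ratio)
[OCl^-] = 2.208 × 10^-3 / 0.02522 = 0.08755 mol/L

0.08755 mol/L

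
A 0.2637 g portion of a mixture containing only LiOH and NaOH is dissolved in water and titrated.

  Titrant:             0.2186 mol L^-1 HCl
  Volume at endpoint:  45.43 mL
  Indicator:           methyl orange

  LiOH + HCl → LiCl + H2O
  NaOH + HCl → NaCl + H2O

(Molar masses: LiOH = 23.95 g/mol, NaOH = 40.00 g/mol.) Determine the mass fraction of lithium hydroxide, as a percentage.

n(HCl) = 0.04543 × 0.2186 = 9.931 × 10^-3 mol
Let x = n(LiOH), y = n(NaOH).
Titrant: 1x + 1y = 9.931 × 10^-3;  mass: 23.95x + 40.00y = 0.2637
Solving, x = 8.320 × 10^-3 mol, y = 1.611 × 10^-3 mol
mass of LiOH = 8.320 × 10^-3 × 23.95 = 0.1993 g
% LiOH = 0.1993 / 0.2637 × 100 = 75.57 %

75.57 %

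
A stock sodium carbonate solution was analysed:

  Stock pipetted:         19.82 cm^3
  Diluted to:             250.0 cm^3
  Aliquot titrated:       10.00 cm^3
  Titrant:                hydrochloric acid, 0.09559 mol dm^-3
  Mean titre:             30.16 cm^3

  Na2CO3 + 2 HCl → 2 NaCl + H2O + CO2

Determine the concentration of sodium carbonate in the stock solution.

1.818 mol/L

n(HCl) = 0.03016 × 0.09559 = 2.883 × 10^-3 mol
From the 1:2 ratio, n(Na2CO3) in the aliquot = 1/2 × 2.883 × 10^-3 = 1.441 × 10^-3 mol
[Na2CO3]_dilute = 1.441 × 10^-3 / 0.01000 = 0.1441 mol/L
Dilution factor = 250.0 / 19.82 = 12.61
[Na2CO3]_stock = 0.1441 × 12.61 = 1.818 mol/L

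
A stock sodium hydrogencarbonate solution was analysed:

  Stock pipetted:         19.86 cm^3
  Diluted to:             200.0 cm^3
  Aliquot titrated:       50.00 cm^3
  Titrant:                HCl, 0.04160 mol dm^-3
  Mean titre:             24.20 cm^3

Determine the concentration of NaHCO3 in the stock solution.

NaHCO3 + HCl → NaCl + H2O + CO2
n(HCl) = 0.02420 × 0.04160 = 1.007 × 10^-3 mol
n(NaHCO3) in the aliquot = 1.007 × 10^-3 mol (1:1 ratio)
[NaHCO3]_dilute = 1.007 × 10^-3 / 0.05000 = 0.02013 mol/L
Dilution factor = 200.0 / 19.86 = 10.07
[NaHCO3]_stock = 0.02013 × 10.07 = 0.2028 mol/L

0.2028 mol/L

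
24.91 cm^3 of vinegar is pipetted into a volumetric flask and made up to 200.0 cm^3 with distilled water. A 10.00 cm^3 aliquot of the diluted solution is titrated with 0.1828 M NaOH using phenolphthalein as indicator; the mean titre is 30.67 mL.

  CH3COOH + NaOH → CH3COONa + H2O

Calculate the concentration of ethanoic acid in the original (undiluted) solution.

4.501 M

n(NaOH) = 0.03067 × 0.1828 = 5.606 × 10^-3 mol
n(CH3COOH) in the aliquot = 5.606 × 10^-3 mol (1:1 ratio)
[CH3COOH]_dilute = 5.606 × 10^-3 / 0.01000 = 0.5606 mol/L
Dilution factor = 200.0 / 24.91 = 8.029
[CH3COOH]_stock = 0.5606 × 8.029 = 4.501 mol/L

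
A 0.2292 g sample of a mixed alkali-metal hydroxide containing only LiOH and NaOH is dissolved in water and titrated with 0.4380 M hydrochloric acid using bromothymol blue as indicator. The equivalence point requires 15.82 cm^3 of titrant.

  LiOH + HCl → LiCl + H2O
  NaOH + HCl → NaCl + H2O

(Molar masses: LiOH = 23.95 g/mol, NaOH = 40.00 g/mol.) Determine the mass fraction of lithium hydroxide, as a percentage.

31.23 %

n(HCl) = 0.01582 × 0.4380 = 6.929 × 10^-3 mol
Let x = n(LiOH), y = n(NaOH).
Titrant: 1x + 1y = 6.929 × 10^-3;  mass: 23.95x + 40.00y = 0.2292
Solving, x = 2.989 × 10^-3 mol, y = 3.941 × 10^-3 mol
mass of LiOH = 2.989 × 10^-3 × 23.95 = 0.07158 g
% LiOH = 0.07158 / 0.2292 × 100 = 31.23 %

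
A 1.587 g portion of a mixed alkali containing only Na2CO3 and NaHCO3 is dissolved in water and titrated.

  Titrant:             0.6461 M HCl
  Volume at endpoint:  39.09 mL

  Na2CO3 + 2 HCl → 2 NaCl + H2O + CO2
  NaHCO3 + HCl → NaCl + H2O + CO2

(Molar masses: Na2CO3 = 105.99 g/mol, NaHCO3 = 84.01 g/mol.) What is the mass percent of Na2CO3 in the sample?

57.58 %

n(HCl) = 0.03909 × 0.6461 = 0.02526 mol
Let x = n(Na2CO3), y = n(NaHCO3).
Titrant: 2x + 1y = 0.02526;  mass: 105.99x + 84.01y = 1.587
Solving, x = 8.621 × 10^-3 mol, y = 8.014 × 10^-3 mol
mass of Na2CO3 = 8.621 × 10^-3 × 105.99 = 0.9137 g
% Na2CO3 = 0.9137 / 1.587 × 100 = 57.58 %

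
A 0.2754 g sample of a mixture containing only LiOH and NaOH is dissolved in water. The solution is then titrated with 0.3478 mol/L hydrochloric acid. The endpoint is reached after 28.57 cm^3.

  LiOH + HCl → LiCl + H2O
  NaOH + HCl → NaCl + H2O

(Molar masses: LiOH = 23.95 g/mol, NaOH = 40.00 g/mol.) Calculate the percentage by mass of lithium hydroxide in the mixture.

66.14 %

n(HCl) = 0.02857 × 0.3478 = 9.937 × 10^-3 mol
Let x = n(LiOH), y = n(NaOH).
Titrant: 1x + 1y = 9.937 × 10^-3;  mass: 23.95x + 40.00y = 0.2754
Solving, x = 7.605 × 10^-3 mol, y = 2.331 × 10^-3 mol
mass of LiOH = 7.605 × 10^-3 × 23.95 = 0.1821 g
% LiOH = 0.1821 / 0.2754 × 100 = 66.14 %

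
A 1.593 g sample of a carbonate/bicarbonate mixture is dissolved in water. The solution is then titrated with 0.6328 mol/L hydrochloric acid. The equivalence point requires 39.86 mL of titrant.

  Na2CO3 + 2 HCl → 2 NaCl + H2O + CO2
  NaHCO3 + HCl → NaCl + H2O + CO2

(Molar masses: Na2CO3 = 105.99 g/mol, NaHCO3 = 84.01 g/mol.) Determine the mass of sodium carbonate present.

0.8988 g

n(HCl) = 0.03986 × 0.6328 = 0.02522 mol
Let x = n(Na2CO3), y = n(NaHCO3).
Titrant: 2x + 1y = 0.02522;  mass: 105.99x + 84.01y = 1.593
Solving, x = 8.480 × 10^-3 mol, y = 8.263 × 10^-3 mol
mass of Na2CO3 = 8.480 × 10^-3 × 105.99 = 0.8988 g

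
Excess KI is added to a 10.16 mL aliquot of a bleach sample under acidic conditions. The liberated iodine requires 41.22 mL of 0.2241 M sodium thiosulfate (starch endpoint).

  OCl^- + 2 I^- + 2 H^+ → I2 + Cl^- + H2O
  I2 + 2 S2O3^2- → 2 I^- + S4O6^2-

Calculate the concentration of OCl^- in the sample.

0.4546 M

n(S2O3^2-) = 0.04122 × 0.2241 = 9.237 × 10^-3 mol
n(I2) = n(S2O3^2-)/2 = 4.619 × 10^-3 mol
n(OCl^-) in the aliquot = 4.619 × 10^-3 mol (1:1 ratio)
[OCl^-] = 4.619 × 10^-3 / 0.01016 = 0.4546 mol/L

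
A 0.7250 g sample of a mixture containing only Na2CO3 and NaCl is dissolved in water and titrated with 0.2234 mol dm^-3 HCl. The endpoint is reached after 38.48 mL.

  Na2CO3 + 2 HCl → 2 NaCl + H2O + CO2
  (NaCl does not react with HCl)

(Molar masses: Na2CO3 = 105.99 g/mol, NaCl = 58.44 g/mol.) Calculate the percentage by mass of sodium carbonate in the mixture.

62.84 %

n(HCl) = 0.03848 × 0.2234 = 8.596 × 10^-3 mol
Let x = n(Na2CO3), y = n(NaCl).
Titrant: 2x = 8.596 × 10^-3;  mass: 105.99x + 58.44y = 0.7250
Solving, x = 4.298 × 10^-3 mol, y = 4.610 × 10^-3 mol
mass of Na2CO3 = 4.298 × 10^-3 × 105.99 = 0.4556 g
% Na2CO3 = 0.4556 / 0.7250 × 100 = 62.84 %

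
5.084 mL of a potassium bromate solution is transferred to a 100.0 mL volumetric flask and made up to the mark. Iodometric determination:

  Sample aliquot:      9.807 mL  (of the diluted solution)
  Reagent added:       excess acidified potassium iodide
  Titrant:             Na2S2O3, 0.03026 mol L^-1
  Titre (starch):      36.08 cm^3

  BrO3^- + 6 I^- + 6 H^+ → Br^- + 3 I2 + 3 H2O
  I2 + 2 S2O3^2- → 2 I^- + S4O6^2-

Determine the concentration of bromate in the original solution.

n(S2O3^2-) = 0.03608 × 0.03026 = 1.092 × 10^-3 mol
n(I2) = n(S2O3^2-)/2 = 5.459 × 10^-4 mol
From the 1:3 ratio, n(BrO3^-) in the aliquot = 1/3 × 5.459 × 10^-4 = 1.820 × 10^-4 mol
[BrO3^-]_dilute = 1.820 × 10^-4 / 0.009807 = 0.01855 mol/L
[BrO3^-]_original = 0.01855 × 100.0/5.084 = 0.3650 mol/L

0.3650 mol/L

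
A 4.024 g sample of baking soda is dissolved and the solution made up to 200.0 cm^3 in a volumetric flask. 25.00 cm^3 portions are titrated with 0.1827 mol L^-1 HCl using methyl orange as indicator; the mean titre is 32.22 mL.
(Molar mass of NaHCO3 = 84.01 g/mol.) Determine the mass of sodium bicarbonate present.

NaHCO3 + HCl → NaCl + H2O + CO2
n(HCl) per titration = 0.03222 × 0.1827 = 5.887 × 10^-3 mol
n(NaHCO3) in each aliquot = 5.887 × 10^-3 mol (1:1 ratio)
n(NaHCO3) in the whole flask = 5.887 × 10^-3 × 200.0/25.00 = 0.04709 mol
mass of NaHCO3 = 0.04709 × 84.01 = 3.956 g

3.956 g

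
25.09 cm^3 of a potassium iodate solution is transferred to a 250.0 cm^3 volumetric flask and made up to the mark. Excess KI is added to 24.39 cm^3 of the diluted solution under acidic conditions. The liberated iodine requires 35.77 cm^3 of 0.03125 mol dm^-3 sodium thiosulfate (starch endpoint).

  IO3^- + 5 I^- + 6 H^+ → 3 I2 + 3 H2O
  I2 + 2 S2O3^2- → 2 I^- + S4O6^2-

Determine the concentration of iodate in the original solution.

n(S2O3^2-) = 0.03577 × 0.03125 = 1.118 × 10^-3 mol
n(I2) = n(S2O3^2-)/2 = 5.589 × 10^-4 mol
From the 1:3 ratio, n(IO3^-) in the aliquot = 1/3 × 5.589 × 10^-4 = 1.863 × 10^-4 mol
[IO3^-]_dilute = 1.863 × 10^-4 / 0.02439 = 0.007638 mol/L
[IO3^-]_original = 0.007638 × 250.0/25.09 = 0.07611 mol/L

0.07611 mol/L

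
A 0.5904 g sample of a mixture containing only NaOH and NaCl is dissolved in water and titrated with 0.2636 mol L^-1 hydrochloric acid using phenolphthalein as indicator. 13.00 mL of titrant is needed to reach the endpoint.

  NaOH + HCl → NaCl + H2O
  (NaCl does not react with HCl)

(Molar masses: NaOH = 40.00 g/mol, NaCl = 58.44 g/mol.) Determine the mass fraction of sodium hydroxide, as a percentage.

23.22 %

n(HCl) = 0.01300 × 0.2636 = 3.427 × 10^-3 mol
Let x = n(NaOH), y = n(NaCl).
Titrant: 1x = 3.427 × 10^-3;  mass: 40.00x + 58.44y = 0.5904
Solving, x = 3.427 × 10^-3 mol, y = 7.757 × 10^-3 mol
mass of NaOH = 3.427 × 10^-3 × 40.00 = 0.1371 g
% NaOH = 0.1371 / 0.5904 × 100 = 23.22 %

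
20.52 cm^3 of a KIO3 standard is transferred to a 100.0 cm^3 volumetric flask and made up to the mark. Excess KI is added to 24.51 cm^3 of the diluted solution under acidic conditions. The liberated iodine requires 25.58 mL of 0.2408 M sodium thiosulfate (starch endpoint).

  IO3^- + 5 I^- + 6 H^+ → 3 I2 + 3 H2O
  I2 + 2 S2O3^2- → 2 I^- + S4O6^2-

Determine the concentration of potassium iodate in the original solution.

0.2041 M

n(S2O3^2-) = 0.02558 × 0.2408 = 6.160 × 10^-3 mol
n(I2) = n(S2O3^2-)/2 = 3.080 × 10^-3 mol
From the 1:3 ratio, n(IO3^-) in the aliquot = 1/3 × 3.080 × 10^-3 = 1.027 × 10^-3 mol
[IO3^-]_dilute = 1.027 × 10^-3 / 0.02451 = 0.04189 mol/L
[IO3^-]_original = 0.04189 × 100.0/20.52 = 0.2041 mol/L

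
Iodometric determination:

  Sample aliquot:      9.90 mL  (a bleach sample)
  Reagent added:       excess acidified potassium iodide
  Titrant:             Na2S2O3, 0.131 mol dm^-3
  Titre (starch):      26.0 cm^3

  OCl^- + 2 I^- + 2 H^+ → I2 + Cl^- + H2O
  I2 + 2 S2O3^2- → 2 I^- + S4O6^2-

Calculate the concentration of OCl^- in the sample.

n(S2O3^2-) = 0.0260 × 0.131 = 3.41 × 10^-3 mol
n(I2) = n(S2O3^2-)/2 = 1.70 × 10^-3 mol
n(OCl^-) in the aliquot = 1.70 × 10^-3 mol (1:1 ratio)
[OCl^-] = 1.70 × 10^-3 / 0.00990 = 0.172 mol/L

0.172 mol/L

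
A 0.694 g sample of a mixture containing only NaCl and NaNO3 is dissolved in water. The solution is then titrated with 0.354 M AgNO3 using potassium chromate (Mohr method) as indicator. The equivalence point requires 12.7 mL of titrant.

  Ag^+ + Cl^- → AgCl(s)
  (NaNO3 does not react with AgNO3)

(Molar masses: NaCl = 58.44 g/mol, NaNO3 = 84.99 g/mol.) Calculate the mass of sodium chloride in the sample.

0.263 g

n(AgNO3) = 0.0127 × 0.354 = 4.50 × 10^-3 mol
Let x = n(NaCl), y = n(NaNO3).
Titrant: 1x = 4.50 × 10^-3;  mass: 58.44x + 84.99y = 0.694
Solving, x = 4.50 × 10^-3 mol, y = 5.07 × 10^-3 mol
mass of NaCl = 4.50 × 10^-3 × 58.44 = 0.263 g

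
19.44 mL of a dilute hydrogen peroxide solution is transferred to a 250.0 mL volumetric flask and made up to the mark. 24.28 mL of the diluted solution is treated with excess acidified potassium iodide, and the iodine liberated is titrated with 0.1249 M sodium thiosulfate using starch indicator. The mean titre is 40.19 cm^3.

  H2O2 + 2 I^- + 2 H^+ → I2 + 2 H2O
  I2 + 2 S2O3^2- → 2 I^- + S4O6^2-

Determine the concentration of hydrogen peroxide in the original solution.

n(S2O3^2-) = 0.04019 × 0.1249 = 5.020 × 10^-3 mol
n(I2) = n(S2O3^2-)/2 = 2.510 × 10^-3 mol
n(H2O2) in the aliquot = 2.510 × 10^-3 mol (1:1 ratio)
[H2O2]_dilute = 2.510 × 10^-3 / 0.02428 = 0.1034 mol/L
[H2O2]_original = 0.1034 × 250.0/19.44 = 1.329 mol/L

1.329 M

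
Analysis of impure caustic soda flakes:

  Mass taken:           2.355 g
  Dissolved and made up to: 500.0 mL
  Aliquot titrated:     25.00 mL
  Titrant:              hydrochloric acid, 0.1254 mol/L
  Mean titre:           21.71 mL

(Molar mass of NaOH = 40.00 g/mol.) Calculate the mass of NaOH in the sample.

2.178 g

NaOH + HCl → NaCl + H2O
n(HCl) per titration = 0.02171 × 0.1254 = 2.722 × 10^-3 mol
n(NaOH) in each aliquot = 2.722 × 10^-3 mol (1:1 ratio)
n(NaOH) in the whole flask = 2.722 × 10^-3 × 500.0/25.00 = 0.05445 mol
mass of NaOH = 0.05445 × 40.00 = 2.178 g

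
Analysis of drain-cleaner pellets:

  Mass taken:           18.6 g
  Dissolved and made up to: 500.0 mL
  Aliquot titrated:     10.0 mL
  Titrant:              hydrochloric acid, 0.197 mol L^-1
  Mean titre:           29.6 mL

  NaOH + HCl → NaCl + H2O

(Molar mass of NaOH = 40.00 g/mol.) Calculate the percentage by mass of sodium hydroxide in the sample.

62.7 %

n(HCl) per titration = 0.0296 × 0.197 = 5.83 × 10^-3 mol
n(NaOH) in each aliquot = 5.83 × 10^-3 mol (1:1 ratio)
n(NaOH) in the whole flask = 5.83 × 10^-3 × 500.0/10.0 = 0.292 mol
mass of NaOH = 0.292 × 40.00 = 11.7 g
% NaOH = 11.7 / 18.6 × 100 = 62.7 %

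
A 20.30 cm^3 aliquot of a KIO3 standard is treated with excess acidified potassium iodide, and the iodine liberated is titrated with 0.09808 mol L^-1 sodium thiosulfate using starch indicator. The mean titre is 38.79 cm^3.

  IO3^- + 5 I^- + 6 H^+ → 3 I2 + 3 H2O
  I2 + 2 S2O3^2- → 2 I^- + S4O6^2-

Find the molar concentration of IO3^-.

n(S2O3^2-) = 0.03879 × 0.09808 = 3.805 × 10^-3 mol
n(I2) = n(S2O3^2-)/2 = 1.902 × 10^-3 mol
From the 1:3 ratio, n(IO3^-) in the aliquot = 1/3 × 1.902 × 10^-3 = 6.341 × 10^-4 mol
[IO3^-] = 6.341 × 10^-4 / 0.02030 = 0.03124 mol/L

0.03124 mol/L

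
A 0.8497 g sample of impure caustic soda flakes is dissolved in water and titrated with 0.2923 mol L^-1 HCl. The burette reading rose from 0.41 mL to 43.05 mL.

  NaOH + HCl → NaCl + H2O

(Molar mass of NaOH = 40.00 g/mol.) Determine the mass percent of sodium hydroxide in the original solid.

n(HCl) = 0.04264 L × 0.2923 mol/L = 0.01246 mol
n(NaOH) = 0.01246 mol (1:1 ratio)
mass of NaOH = 0.01246 × 40.00 g/mol = 0.4985 g
% NaOH = 0.4985 / 0.8497 × 100 = 58.67 %

58.67 %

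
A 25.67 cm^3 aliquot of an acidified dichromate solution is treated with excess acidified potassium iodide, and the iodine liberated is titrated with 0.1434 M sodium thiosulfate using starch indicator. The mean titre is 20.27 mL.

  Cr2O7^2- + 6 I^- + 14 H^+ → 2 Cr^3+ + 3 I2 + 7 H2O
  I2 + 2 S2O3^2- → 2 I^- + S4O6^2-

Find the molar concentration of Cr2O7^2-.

n(S2O3^2-) = 0.02027 × 0.1434 = 2.907 × 10^-3 mol
n(I2) = n(S2O3^2-)/2 = 1.453 × 10^-3 mol
From the 1:3 ratio, n(Cr2O7^2-) in the aliquot = 1/3 × 1.453 × 10^-3 = 4.845 × 10^-4 mol
[Cr2O7^2-] = 4.845 × 10^-4 / 0.02567 = 0.01887 mol/L

0.01887 M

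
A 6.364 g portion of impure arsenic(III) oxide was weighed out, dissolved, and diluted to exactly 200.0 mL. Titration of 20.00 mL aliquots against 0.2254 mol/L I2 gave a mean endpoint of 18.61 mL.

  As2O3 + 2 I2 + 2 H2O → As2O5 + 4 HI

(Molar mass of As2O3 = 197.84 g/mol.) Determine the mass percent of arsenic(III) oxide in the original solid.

n(I2) per titration = 0.01861 × 0.2254 = 4.195 × 10^-3 mol
From the 1:2 ratio, n(As2O3) in each aliquot = 1/2 × 4.195 × 10^-3 = 2.097 × 10^-3 mol
n(As2O3) in the whole flask = 2.097 × 10^-3 × 200.0/20.00 = 0.02097 mol
mass of As2O3 = 0.02097 × 197.84 = 4.149 g
% As2O3 = 4.149 / 6.364 × 100 = 65.20 %

65.20 %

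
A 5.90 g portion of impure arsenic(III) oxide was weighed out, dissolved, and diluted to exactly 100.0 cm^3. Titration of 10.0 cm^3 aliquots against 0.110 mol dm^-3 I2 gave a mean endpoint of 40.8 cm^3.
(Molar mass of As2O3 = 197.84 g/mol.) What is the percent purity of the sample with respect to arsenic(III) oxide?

75.2 %

As2O3 + 2 I2 + 2 H2O → As2O5 + 4 HI
n(I2) per titration = 0.0408 × 0.110 = 4.49 × 10^-3 mol
From the 1:2 ratio, n(As2O3) in each aliquot = 1/2 × 4.49 × 10^-3 = 2.24 × 10^-3 mol
n(As2O3) in the whole flask = 2.24 × 10^-3 × 100.0/10.0 = 0.0224 mol
mass of As2O3 = 0.0224 × 197.84 = 4.44 g
% As2O3 = 4.44 / 5.90 × 100 = 75.2 %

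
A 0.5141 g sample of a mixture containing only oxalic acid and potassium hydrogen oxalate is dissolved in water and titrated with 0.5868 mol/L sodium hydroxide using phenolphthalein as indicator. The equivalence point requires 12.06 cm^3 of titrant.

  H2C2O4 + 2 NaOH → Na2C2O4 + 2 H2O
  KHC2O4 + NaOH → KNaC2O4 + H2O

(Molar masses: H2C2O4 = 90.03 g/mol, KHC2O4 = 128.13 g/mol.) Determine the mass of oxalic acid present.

n(NaOH) = 0.01206 × 0.5868 = 7.077 × 10^-3 mol
Let x = n(H2C2O4), y = n(KHC2O4).
Titrant: 2x + 1y = 7.077 × 10^-3;  mass: 90.03x + 128.13y = 0.5141
Solving, x = 2.362 × 10^-3 mol, y = 2.353 × 10^-3 mol
mass of H2C2O4 = 2.362 × 10^-3 × 90.03 = 0.2127 g

0.2127 g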